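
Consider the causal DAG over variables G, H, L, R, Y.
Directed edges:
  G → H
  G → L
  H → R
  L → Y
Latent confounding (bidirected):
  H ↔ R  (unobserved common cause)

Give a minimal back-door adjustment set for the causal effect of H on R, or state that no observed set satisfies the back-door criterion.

H→R: no observed back-door set.

desc(H)\{H}={R}; candidates ⊆ {G,L,Y}.
H↔R: latent back-door arc(s) into H.
size 0: {}; under {} H still reaches {G,L,R,Y} ∋ R.
size 1: {G}, {L}, {Y}; under {G} H still reaches {R} ∋ R.
size 2: {G,L}, {G,Y}, {L,Y}; under {G,L} H still reaches {R} ∋ R.
H↔R cannot be blocked by any observed set — no back-door set.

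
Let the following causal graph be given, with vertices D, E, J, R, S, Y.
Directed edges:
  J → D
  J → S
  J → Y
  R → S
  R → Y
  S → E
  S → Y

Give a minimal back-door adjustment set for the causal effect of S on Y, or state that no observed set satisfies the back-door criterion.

S→Y: minimal back-door set {J, R}.

desc(S)\{S}={E,Y}; candidates ⊆ {D,J,R}.
size 0: {}; under {} S still reaches {D,J,R,Y} ∋ Y.
size 1: {D}, {J}, {R}; under {D} S still reaches {J,R,Y} ∋ Y.
{J,R}: S⊥Y given {J,R} in G with S→· removed — back-door holds.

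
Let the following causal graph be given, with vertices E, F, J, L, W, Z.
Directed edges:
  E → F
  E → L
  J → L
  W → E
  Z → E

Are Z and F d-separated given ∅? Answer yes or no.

No — Z and F are d-connected given ∅.

Bayes-Ball from Z | ∅ reaches {E,F,L}.
F ∈ reach(Z|∅) ⇒ Z ⊥̸ F | ∅.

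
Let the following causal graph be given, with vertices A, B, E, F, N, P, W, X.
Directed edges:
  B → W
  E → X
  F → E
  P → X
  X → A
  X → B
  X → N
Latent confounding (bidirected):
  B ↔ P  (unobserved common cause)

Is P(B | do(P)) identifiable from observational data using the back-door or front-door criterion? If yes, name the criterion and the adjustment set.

P(B|do(P)): frontdoor, adjust for {X}.

desc(P)\{P}={A,B,N,W,X}; candidates ⊆ {E,F}.
P↔B: latent back-door arc(s) into P.
size 0: {}; under {} P still reaches {B,W} ∋ B.
size 1: {E}, {F}; under {E} P still reaches {B,W} ∋ B.
size 2: {E,F}; under {E,F} P still reaches {B,W} ∋ B.
P↔B cannot be blocked by any observed set — no back-door set.
{X}: (i) intercepts every directed P→B path; (ii) no back-door P→{X}; (iii) {P} blocks every back-door {X}→B. Front-door holds.
P(B|do(P)) = Σ_{X} P(X|P) Σ_{P'} P(B|X,P')P(P').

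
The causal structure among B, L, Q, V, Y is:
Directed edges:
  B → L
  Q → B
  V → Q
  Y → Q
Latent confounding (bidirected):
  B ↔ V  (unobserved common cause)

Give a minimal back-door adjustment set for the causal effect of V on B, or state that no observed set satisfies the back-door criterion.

desc(V)\{V}={B,L,Q}; candidates ⊆ {Y}.
V↔B: latent back-door arc(s) into V.
size 0: {}; under {} V still reaches {B,L} ∋ B.
size 1: {Y}; under {Y} V still reaches {B,L} ∋ B.
V↔B cannot be blocked by any observed set — no back-door set.

V→B: no observed back-door set.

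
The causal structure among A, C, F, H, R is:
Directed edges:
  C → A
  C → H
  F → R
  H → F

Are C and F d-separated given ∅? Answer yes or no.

Bayes-Ball from C | ∅ reaches {A,F,H,R}.
F ∈ reach(C|∅) ⇒ C ⊥̸ F | ∅.

No — C and F are d-connected given ∅.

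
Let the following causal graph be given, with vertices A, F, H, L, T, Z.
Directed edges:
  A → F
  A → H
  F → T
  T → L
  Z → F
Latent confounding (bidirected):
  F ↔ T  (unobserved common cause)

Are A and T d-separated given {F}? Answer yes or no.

No — A and T are d-connected given {F}.

Bayes-Ball from A | {F} reaches {H,L,T,Z}.
T ∈ reach(A|{F}) ⇒ A ⊥̸ T | {F}.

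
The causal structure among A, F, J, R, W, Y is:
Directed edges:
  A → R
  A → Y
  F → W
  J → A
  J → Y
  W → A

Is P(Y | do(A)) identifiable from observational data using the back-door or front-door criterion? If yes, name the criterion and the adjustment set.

desc(A)\{A}={R,Y}; candidates ⊆ {F,J,W}.
size 0: {}; under {} A still reaches {F,J,W,Y} ∋ Y.
{J}: A⊥Y given {J} in G with A→· removed — back-door holds.
P(Y|do(A)) = Σ_{J} P(Y|A,J)·P(J).

P(Y|do(A)): backdoor, adjust for {J}.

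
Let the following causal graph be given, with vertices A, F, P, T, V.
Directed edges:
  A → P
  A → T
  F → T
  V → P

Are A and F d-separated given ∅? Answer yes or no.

Yes — A ⊥ F | ∅.

Bayes-Ball from A | ∅ reaches {P,T}.
F ∉ reach(A|∅) ⇒ A ⊥ F | ∅.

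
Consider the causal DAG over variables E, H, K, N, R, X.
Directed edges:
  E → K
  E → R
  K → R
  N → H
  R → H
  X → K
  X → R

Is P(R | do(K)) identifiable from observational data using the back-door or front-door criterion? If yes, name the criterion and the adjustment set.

desc(K)\{K}={H,R}; candidates ⊆ {E,N,X}.
size 0: {}; under {} K still reaches {E,H,R,X} ∋ R.
size 1: {E}, {N}, {X}; under {E} K still reaches {H,R,X} ∋ R.
{E,X}: K⊥R given {E,X} in G with K→· removed — back-door holds.
P(R|do(K)) = Σ_{E,X} P(R|K,E,X)·P(E,X).

P(R|do(K)): backdoor, adjust for {E, X}.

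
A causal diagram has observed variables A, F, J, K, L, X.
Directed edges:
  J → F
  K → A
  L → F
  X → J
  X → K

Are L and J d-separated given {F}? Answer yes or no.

No — L and J are d-connected given {F}.

Bayes-Ball from L | {F} reaches {A,J,K,X}.
J ∈ reach(L|{F}) ⇒ L ⊥̸ J | {F}.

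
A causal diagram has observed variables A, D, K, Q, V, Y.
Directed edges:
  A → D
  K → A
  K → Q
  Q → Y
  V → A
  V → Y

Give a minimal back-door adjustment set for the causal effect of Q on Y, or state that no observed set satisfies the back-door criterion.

desc(Q)\{Q}={Y}; candidates ⊆ {A,D,K,V}.
∅: Q⊥Y given ∅ in G with Q→· removed — back-door holds.

Q→Y: minimal back-door set ∅.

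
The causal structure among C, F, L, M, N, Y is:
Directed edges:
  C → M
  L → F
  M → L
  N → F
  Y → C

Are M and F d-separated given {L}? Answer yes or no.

Bayes-Ball from M | {L} reaches {C,Y}.
F ∉ reach(M|{L}) ⇒ M ⊥ F | {L}.

Yes — M ⊥ F | {L}.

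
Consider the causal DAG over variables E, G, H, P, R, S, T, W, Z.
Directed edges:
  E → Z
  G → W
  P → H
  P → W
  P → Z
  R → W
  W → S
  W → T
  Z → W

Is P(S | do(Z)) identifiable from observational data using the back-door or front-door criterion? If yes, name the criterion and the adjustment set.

P(S|do(Z)): backdoor, adjust for {P}.

desc(Z)\{Z}={S,T,W}; candidates ⊆ {E,G,H,P,R}.
size 0: {}; under {} Z still reaches {E,H,P,S,T,W} ∋ S.
{P}: Z⊥S given {P} in G with Z→· removed — back-door holds.
P(S|do(Z)) = Σ_{P} P(S|Z,P)·P(P).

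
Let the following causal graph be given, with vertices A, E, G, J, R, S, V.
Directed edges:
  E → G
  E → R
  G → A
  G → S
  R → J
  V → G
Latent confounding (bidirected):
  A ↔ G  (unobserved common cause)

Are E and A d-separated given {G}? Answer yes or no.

No — E and A are d-connected given {G}.

Bayes-Ball from E | {G} reaches {A,J,R,V}.
A ∈ reach(E|{G}) ⇒ E ⊥̸ A | {G}.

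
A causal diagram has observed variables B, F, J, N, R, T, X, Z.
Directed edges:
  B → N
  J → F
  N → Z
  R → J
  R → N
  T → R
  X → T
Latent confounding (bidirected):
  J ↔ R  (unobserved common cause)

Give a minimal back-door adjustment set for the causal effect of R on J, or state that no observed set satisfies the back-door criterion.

desc(R)\{R}={F,J,N,Z}; candidates ⊆ {B,T,X}.
R↔J: latent back-door arc(s) into R.
size 0: {}; under {} R still reaches {F,J,T,X} ∋ J.
size 1: {B}, {T}, {X}; under {B} R still reaches {F,J,T,X} ∋ J.
size 2: {B,T}, {B,X}, {T,X}; under {B,T} R still reaches {F,J} ∋ J.
R↔J cannot be blocked by any observed set — no back-door set.

R→J: no observed back-door set.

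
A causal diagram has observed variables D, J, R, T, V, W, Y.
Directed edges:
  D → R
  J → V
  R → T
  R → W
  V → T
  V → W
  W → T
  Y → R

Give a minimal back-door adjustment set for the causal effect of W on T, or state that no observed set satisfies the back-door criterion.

W→T: minimal back-door set {R, V}.

desc(W)\{W}={T}; candidates ⊆ {D,J,R,V,Y}.
size 0: {}; under {} W still reaches {D,J,R,T,V,Y} ∋ T.
size 1: {D}, {J}, {R} …(+2); under {D} W still reaches {J,R,T,V,Y} ∋ T.
{R,V}: W⊥T given {R,V} in G with W→· removed — back-door holds.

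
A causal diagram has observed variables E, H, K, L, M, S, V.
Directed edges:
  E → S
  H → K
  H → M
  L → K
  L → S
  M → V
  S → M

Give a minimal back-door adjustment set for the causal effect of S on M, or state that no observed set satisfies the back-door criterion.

S→M: minimal back-door set ∅.

desc(S)\{S}={M,V}; candidates ⊆ {E,H,K,L}.
∅: S⊥M given ∅ in G with S→· removed — back-door holds.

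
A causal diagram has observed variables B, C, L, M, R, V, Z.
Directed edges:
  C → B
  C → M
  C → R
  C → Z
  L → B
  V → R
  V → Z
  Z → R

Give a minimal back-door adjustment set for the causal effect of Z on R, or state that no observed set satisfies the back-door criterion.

Z→R: minimal back-door set {C, V}.

desc(Z)\{Z}={R}; candidates ⊆ {B,C,L,M,V}.
size 0: {}; under {} Z still reaches {B,C,M,R,V} ∋ R.
size 1: {B}, {C}, {L} …(+2); under {B} Z still reaches {C,L,M,R,V} ∋ R.
{C,V}: Z⊥R given {C,V} in G with Z→· removed — back-door holds.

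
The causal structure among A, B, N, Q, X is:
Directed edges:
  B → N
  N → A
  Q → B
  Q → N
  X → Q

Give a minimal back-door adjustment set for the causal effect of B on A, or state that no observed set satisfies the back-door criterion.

B→A: minimal back-door set {Q}.

desc(B)\{B}={A,N}; candidates ⊆ {Q,X}.
size 0: {}; under {} B still reaches {A,N,Q,X} ∋ A.
{Q}: B⊥A given {Q} in G with B→· removed — back-door holds.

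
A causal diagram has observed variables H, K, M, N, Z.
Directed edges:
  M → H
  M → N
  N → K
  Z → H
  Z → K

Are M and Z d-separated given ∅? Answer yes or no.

Bayes-Ball from M | ∅ reaches {H,K,N}.
Z ∉ reach(M|∅) ⇒ M ⊥ Z | ∅.

Yes — M ⊥ Z | ∅.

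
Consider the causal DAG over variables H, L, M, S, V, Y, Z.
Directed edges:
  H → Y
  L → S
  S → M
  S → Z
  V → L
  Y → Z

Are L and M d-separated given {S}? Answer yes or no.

Bayes-Ball from L | {S} reaches {V}.
M ∉ reach(L|{S}) ⇒ L ⊥ M | {S}.

Yes — L ⊥ M | {S}.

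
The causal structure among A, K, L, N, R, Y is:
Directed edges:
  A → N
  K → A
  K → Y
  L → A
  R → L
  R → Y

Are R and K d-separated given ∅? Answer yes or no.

Yes — R ⊥ K | ∅.

Bayes-Ball from R | ∅ reaches {A,L,N,Y}.
K ∉ reach(R|∅) ⇒ R ⊥ K | ∅.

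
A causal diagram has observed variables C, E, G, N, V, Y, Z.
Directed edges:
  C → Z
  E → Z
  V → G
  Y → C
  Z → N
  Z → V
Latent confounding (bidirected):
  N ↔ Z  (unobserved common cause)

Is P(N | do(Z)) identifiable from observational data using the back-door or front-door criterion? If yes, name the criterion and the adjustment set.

desc(Z)\{Z}={G,N,V}; candidates ⊆ {C,E,Y}.
Z↔N: latent back-door arc(s) into Z.
size 0: {}; under {} Z still reaches {C,E,N,Y} ∋ N.
size 1: {C}, {E}, {Y}; under {C} Z still reaches {E,N} ∋ N.
size 2: {C,E}, {C,Y}, {E,Y}; under {C,E} Z still reaches {N} ∋ N.
Z↔N cannot be blocked by any observed set — no back-door set.
No mediator lies on a directed Z→…→N path.
Neither criterion identifies P(N|do(Z)) in this graph.

P(N|do(Z)): not identifiable (no BD/FD set).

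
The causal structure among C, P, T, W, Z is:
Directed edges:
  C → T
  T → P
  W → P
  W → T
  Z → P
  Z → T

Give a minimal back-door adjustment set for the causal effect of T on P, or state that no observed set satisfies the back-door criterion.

T→P: minimal back-door set {W, Z}.

desc(T)\{T}={P}; candidates ⊆ {C,W,Z}.
size 0: {}; under {} T still reaches {C,P,W,Z} ∋ P.
size 1: {C}, {W}, {Z}; under {C} T still reaches {P,W,Z} ∋ P.
{W,Z}: T⊥P given {W,Z} in G with T→· removed — back-door holds.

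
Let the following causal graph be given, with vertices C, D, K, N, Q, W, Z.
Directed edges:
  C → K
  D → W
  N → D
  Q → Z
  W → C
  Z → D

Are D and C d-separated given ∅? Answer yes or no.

Bayes-Ball from D | ∅ reaches {C,K,N,Q,W,Z}.
C ∈ reach(D|∅) ⇒ D ⊥̸ C | ∅.

No — D and C are d-connected given ∅.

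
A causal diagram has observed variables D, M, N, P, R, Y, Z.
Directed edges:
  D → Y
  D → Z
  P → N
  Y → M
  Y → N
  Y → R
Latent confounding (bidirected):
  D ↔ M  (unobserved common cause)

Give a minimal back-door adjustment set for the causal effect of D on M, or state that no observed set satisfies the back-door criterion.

desc(D)\{D}={M,N,R,Y,Z}; candidates ⊆ {P}.
D↔M: latent back-door arc(s) into D.
size 0: {}; under {} D still reaches {M} ∋ M.
size 1: {P}; under {P} D still reaches {M} ∋ M.
D↔M cannot be blocked by any observed set — no back-door set.

D→M: no observed back-door set.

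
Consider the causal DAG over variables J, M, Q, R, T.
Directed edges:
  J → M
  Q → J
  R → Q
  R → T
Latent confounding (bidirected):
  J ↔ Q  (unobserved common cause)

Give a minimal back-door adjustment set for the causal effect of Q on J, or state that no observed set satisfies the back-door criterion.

Q→J: no observed back-door set.

desc(Q)\{Q}={J,M}; candidates ⊆ {R,T}.
Q↔J: latent back-door arc(s) into Q.
size 0: {}; under {} Q still reaches {J,M,R,T} ∋ J.
size 1: {R}, {T}; under {R} Q still reaches {J,M} ∋ J.
size 2: {R,T}; under {R,T} Q still reaches {J,M} ∋ J.
Q↔J cannot be blocked by any observed set — no back-door set.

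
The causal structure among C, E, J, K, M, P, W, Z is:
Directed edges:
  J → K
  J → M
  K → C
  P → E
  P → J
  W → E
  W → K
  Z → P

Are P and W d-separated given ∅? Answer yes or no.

Yes — P ⊥ W | ∅.

Bayes-Ball from P | ∅ reaches {C,E,J,K,M,Z}.
W ∉ reach(P|∅) ⇒ P ⊥ W | ∅.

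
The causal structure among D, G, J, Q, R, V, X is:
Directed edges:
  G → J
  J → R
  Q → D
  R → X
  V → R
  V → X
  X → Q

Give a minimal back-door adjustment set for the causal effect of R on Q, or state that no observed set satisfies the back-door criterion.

R→Q: minimal back-door set {V}.

desc(R)\{R}={D,Q,X}; candidates ⊆ {G,J,V}.
size 0: {}; under {} R still reaches {D,G,J,Q,V,X} ∋ Q.
{V}: R⊥Q given {V} in G with R→· removed — back-door holds.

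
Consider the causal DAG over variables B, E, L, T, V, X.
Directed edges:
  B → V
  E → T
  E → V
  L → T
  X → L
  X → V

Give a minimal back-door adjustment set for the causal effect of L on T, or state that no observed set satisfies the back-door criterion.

desc(L)\{L}={T}; candidates ⊆ {B,E,V,X}.
∅: L⊥T given ∅ in G with L→· removed — back-door holds.

L→T: minimal back-door set ∅.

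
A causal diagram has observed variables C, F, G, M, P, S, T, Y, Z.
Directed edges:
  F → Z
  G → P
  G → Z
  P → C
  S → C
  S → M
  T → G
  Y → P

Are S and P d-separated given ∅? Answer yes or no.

Yes — S ⊥ P | ∅.

Bayes-Ball from S | ∅ reaches {C,M}.
P ∉ reach(S|∅) ⇒ S ⊥ P | ∅.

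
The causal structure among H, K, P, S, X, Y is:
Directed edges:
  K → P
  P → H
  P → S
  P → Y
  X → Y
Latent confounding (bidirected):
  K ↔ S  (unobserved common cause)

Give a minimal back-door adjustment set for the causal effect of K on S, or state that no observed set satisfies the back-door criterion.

desc(K)\{K}={H,P,S,Y}; candidates ⊆ {X}.
K↔S: latent back-door arc(s) into K.
size 0: {}; under {} K still reaches {S} ∋ S.
size 1: {X}; under {X} K still reaches {S} ∋ S.
K↔S cannot be blocked by any observed set — no back-door set.

K→S: no observed back-door set.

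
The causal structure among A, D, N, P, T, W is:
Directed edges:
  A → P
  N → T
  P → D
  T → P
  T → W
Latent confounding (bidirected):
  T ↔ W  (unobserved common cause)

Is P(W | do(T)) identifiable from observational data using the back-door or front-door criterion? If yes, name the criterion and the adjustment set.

P(W|do(T)): not identifiable (no BD/FD set).

desc(T)\{T}={D,P,W}; candidates ⊆ {A,N}.
T↔W: latent back-door arc(s) into T.
size 0: {}; under {} T still reaches {N,W} ∋ W.
size 1: {A}, {N}; under {A} T still reaches {N,W} ∋ W.
size 2: {A,N}; under {A,N} T still reaches {W} ∋ W.
T↔W cannot be blocked by any observed set — no back-door set.
No mediator lies on a directed T→…→W path.
Neither criterion identifies P(W|do(T)) in this graph.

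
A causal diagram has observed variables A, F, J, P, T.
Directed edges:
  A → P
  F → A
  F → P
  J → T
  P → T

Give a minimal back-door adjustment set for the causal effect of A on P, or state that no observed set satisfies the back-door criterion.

A→P: minimal back-door set {F}.

desc(A)\{A}={P,T}; candidates ⊆ {F,J}.
size 0: {}; under {} A still reaches {F,P,T} ∋ P.
{F}: A⊥P given {F} in G with A→· removed — back-door holds.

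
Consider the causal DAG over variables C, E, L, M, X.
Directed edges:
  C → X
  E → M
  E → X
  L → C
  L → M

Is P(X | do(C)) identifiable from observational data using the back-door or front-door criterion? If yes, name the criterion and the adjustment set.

desc(C)\{C}={X}; candidates ⊆ {E,L,M}.
∅: C⊥X given ∅ in G with C→· removed — back-door holds.
P(X|do(C)) = P(X|C) — no adjustment needed.

P(X|do(C)): backdoor, adjust for ∅.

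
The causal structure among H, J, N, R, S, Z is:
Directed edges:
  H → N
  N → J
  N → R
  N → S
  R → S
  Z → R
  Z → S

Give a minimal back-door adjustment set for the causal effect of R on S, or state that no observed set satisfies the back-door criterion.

desc(R)\{R}={S}; candidates ⊆ {H,J,N,Z}.
size 0: {}; under {} R still reaches {H,J,N,S,Z} ∋ S.
size 1: {H}, {J}, {N} …(+1); under {H} R still reaches {J,N,S,Z} ∋ S.
{N,Z}: R⊥S given {N,Z} in G with R→· removed — back-door holds.

R→S: minimal back-door set {N, Z}.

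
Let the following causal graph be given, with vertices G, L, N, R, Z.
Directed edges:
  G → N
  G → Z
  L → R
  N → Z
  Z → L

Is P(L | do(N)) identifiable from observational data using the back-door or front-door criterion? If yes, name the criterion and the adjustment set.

P(L|do(N)): backdoor, adjust for {G}.

desc(N)\{N}={L,R,Z}; candidates ⊆ {G}.
size 0: {}; under {} N still reaches {G,L,R,Z} ∋ L.
{G}: N⊥L given {G} in G with N→· removed — back-door holds.
P(L|do(N)) = Σ_{G} P(L|N,G)·P(G).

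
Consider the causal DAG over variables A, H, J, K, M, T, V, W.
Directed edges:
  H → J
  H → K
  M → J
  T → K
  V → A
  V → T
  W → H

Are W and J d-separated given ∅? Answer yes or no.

No — W and J are d-connected given ∅.

Bayes-Ball from W | ∅ reaches {H,J,K}.
J ∈ reach(W|∅) ⇒ W ⊥̸ J | ∅.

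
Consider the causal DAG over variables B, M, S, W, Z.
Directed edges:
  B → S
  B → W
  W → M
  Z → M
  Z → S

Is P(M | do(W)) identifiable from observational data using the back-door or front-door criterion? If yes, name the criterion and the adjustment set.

P(M|do(W)): backdoor, adjust for ∅.

desc(W)\{W}={M}; candidates ⊆ {B,S,Z}.
∅: W⊥M given ∅ in G with W→· removed — back-door holds.
P(M|do(W)) = P(M|W) — no adjustment needed.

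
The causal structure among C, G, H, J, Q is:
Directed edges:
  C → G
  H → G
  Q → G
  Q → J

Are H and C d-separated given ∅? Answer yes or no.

Bayes-Ball from H | ∅ reaches {G}.
C ∉ reach(H|∅) ⇒ H ⊥ C | ∅.

Yes — H ⊥ C | ∅.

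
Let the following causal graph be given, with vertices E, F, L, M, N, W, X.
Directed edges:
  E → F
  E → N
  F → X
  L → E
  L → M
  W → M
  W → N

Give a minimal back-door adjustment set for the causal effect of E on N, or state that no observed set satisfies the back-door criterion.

E→N: minimal back-door set ∅.

desc(E)\{E}={F,N,X}; candidates ⊆ {L,M,W}.
∅: E⊥N given ∅ in G with E→· removed — back-door holds.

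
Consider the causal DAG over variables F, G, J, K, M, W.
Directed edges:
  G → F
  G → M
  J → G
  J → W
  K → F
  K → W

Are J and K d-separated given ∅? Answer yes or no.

Bayes-Ball from J | ∅ reaches {F,G,M,W}.
K ∉ reach(J|∅) ⇒ J ⊥ K | ∅.

Yes — J ⊥ K | ∅.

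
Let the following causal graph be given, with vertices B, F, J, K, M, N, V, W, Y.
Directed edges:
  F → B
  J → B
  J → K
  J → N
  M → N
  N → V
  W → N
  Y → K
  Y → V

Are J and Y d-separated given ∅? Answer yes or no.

Yes — J ⊥ Y | ∅.

Bayes-Ball from J | ∅ reaches {B,K,N,V}.
Y ∉ reach(J|∅) ⇒ J ⊥ Y | ∅.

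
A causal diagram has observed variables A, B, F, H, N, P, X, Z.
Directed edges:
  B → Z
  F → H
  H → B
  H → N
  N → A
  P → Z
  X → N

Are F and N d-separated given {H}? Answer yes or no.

Bayes-Ball from F | {H} reaches ∅.
N ∉ reach(F|{H}) ⇒ F ⊥ N | {H}.

Yes — F ⊥ N | {H}.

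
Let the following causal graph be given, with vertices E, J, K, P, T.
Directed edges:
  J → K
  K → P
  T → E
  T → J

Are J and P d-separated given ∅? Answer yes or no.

No — J and P are d-connected given ∅.

Bayes-Ball from J | ∅ reaches {E,K,P,T}.
P ∈ reach(J|∅) ⇒ J ⊥̸ P | ∅.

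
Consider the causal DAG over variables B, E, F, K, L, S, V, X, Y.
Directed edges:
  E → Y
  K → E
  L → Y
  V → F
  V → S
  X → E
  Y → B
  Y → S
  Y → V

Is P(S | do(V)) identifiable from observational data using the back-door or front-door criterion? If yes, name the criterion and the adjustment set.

desc(V)\{V}={F,S}; candidates ⊆ {B,E,K,L,X,Y}.
size 0: {}; under {} V still reaches {B,E,K,L,S,X,Y} ∋ S.
{Y}: V⊥S given {Y} in G with V→· removed — back-door holds.
P(S|do(V)) = Σ_{Y} P(S|V,Y)·P(Y).

P(S|do(V)): backdoor, adjust for {Y}.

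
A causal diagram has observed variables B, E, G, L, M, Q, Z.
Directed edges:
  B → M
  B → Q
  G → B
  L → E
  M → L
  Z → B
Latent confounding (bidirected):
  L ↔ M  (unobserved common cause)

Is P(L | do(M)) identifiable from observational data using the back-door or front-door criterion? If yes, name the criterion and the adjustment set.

P(L|do(M)): not identifiable (no BD/FD set).

desc(M)\{M}={E,L}; candidates ⊆ {B,G,Q,Z}.
M↔L: latent back-door arc(s) into M.
size 0: {}; under {} M still reaches {B,E,G,L,Q,Z} ∋ L.
size 1: {B}, {G}, {Q} …(+1); under {B} M still reaches {E,L} ∋ L.
size 2: {B,G}, {B,Q}, {B,Z} …(+3); under {B,G} M still reaches {E,L} ∋ L.
M↔L cannot be blocked by any observed set — no back-door set.
No mediator lies on a directed M→…→L path.
Neither criterion identifies P(L|do(M)) in this graph.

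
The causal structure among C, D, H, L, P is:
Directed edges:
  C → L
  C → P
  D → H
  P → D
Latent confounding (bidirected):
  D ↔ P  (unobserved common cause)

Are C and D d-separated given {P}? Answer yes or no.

Bayes-Ball from C | {P} reaches {D,H,L}.
D ∈ reach(C|{P}) ⇒ C ⊥̸ D | {P}.

No — C and D are d-connected given {P}.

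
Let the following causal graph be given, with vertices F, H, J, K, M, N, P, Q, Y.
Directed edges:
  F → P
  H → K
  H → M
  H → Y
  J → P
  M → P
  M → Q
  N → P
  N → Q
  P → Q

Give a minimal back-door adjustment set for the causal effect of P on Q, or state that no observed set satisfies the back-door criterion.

desc(P)\{P}={Q}; candidates ⊆ {F,H,J,K,M,N,Y}.
size 0: {}; under {} P still reaches {F,H,J,K,M,N,Q,Y} ∋ Q.
size 1: {F}, {H}, {J} …(+4); under {F} P still reaches {H,J,K,M,N,Q,Y} ∋ Q.
{M,N}: P⊥Q given {M,N} in G with P→· removed — back-door holds.

P→Q: minimal back-door set {M, N}.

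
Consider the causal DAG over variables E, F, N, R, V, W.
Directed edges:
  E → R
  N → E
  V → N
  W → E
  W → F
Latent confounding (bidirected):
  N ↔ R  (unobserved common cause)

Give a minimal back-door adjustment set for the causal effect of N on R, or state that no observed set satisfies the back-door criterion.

desc(N)\{N}={E,R}; candidates ⊆ {F,V,W}.
N↔R: latent back-door arc(s) into N.
size 0: {}; under {} N still reaches {R,V} ∋ R.
size 1: {F}, {V}, {W}; under {F} N still reaches {R,V} ∋ R.
size 2: {F,V}, {F,W}, {V,W}; under {F,V} N still reaches {R} ∋ R.
N↔R cannot be blocked by any observed set — no back-door set.

N→R: no observed back-door set.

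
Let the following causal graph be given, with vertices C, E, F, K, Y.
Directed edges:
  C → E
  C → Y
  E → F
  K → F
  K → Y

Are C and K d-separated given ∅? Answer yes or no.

Bayes-Ball from C | ∅ reaches {E,F,Y}.
K ∉ reach(C|∅) ⇒ C ⊥ K | ∅.

Yes — C ⊥ K | ∅.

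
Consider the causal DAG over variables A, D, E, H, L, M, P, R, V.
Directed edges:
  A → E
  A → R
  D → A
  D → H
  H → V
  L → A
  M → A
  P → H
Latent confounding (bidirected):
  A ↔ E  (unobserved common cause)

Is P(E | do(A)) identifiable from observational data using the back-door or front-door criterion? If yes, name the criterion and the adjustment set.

desc(A)\{A}={E,R}; candidates ⊆ {D,H,L,M,P,V}.
A↔E: latent back-door arc(s) into A.
size 0: {}; under {} A still reaches {D,E,H,L,M,V} ∋ E.
size 1: {D}, {H}, {L} …(+3); under {D} A still reaches {E,L,M} ∋ E.
size 2: {D,H}, {D,L}, {D,M} …(+12); under {D,H} A still reaches {E,L,M} ∋ E.
A↔E cannot be blocked by any observed set — no back-door set.
No mediator lies on a directed A→…→E path.
Neither criterion identifies P(E|do(A)) in this graph.

P(E|do(A)): not identifiable (no BD/FD set).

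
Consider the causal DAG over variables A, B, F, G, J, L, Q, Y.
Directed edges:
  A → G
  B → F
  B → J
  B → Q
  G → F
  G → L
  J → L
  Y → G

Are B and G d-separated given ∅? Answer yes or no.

Bayes-Ball from B | ∅ reaches {F,J,L,Q}.
G ∉ reach(B|∅) ⇒ B ⊥ G | ∅.

Yes — B ⊥ G | ∅.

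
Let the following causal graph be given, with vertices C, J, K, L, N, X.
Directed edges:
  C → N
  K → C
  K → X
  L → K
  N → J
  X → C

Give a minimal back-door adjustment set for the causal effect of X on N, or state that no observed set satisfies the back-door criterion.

X→N: minimal back-door set {K}.

desc(X)\{X}={C,J,N}; candidates ⊆ {K,L}.
size 0: {}; under {} X still reaches {C,J,K,L,N} ∋ N.
{K}: X⊥N given {K} in G with X→· removed — back-door holds.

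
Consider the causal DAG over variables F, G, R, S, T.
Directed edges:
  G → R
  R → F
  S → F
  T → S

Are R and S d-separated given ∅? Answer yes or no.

Bayes-Ball from R | ∅ reaches {F,G}.
S ∉ reach(R|∅) ⇒ R ⊥ S | ∅.

Yes — R ⊥ S | ∅.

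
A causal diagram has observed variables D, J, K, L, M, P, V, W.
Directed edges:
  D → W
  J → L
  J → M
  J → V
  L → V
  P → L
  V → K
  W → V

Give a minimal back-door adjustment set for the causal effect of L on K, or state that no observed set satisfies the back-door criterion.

L→K: minimal back-door set {J}.

desc(L)\{L}={K,V}; candidates ⊆ {D,J,M,P,W}.
size 0: {}; under {} L still reaches {J,K,M,P,V} ∋ K.
{J}: L⊥K given {J} in G with L→· removed — back-door holds.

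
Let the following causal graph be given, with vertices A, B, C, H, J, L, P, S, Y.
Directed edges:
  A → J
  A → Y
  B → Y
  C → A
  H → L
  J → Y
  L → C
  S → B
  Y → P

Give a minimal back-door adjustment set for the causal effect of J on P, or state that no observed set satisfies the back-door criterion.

J→P: minimal back-door set {A}.

desc(J)\{J}={P,Y}; candidates ⊆ {A,B,C,H,L,S}.
size 0: {}; under {} J still reaches {A,C,H,L,P,Y} ∋ P.
{A}: J⊥P given {A} in G with J→· removed — back-door holds.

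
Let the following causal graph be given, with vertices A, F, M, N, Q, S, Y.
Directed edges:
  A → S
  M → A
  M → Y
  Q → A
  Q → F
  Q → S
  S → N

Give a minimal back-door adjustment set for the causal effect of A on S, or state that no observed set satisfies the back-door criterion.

desc(A)\{A}={N,S}; candidates ⊆ {F,M,Q,Y}.
size 0: {}; under {} A still reaches {F,M,N,Q,S,Y} ∋ S.
{Q}: A⊥S given {Q} in G with A→· removed — back-door holds.

A→S: minimal back-door set {Q}.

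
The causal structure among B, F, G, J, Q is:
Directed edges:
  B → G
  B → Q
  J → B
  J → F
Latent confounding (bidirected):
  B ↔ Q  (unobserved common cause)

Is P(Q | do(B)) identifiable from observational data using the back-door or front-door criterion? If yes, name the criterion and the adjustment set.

P(Q|do(B)): not identifiable (no BD/FD set).

desc(B)\{B}={G,Q}; candidates ⊆ {F,J}.
B↔Q: latent back-door arc(s) into B.
size 0: {}; under {} B still reaches {F,J,Q} ∋ Q.
size 1: {F}, {J}; under {F} B still reaches {J,Q} ∋ Q.
size 2: {F,J}; under {F,J} B still reaches {Q} ∋ Q.
B↔Q cannot be blocked by any observed set — no back-door set.
No mediator lies on a directed B→…→Q path.
Neither criterion identifies P(Q|do(B)) in this graph.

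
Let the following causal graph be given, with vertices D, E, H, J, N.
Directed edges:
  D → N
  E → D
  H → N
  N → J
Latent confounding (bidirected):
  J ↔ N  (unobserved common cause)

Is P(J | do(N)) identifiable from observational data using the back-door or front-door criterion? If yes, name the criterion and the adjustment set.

P(J|do(N)): not identifiable (no BD/FD set).

desc(N)\{N}={J}; candidates ⊆ {D,E,H}.
N↔J: latent back-door arc(s) into N.
size 0: {}; under {} N still reaches {D,E,H,J} ∋ J.
size 1: {D}, {E}, {H}; under {D} N still reaches {H,J} ∋ J.
size 2: {D,E}, {D,H}, {E,H}; under {D,E} N still reaches {H,J} ∋ J.
N↔J cannot be blocked by any observed set — no back-door set.
No mediator lies on a directed N→…→J path.
Neither criterion identifies P(J|do(N)) in this graph.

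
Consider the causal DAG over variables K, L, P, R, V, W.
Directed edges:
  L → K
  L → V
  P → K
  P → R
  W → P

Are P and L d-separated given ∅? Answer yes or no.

Bayes-Ball from P | ∅ reaches {K,R,W}.
L ∉ reach(P|∅) ⇒ P ⊥ L | ∅.

Yes — P ⊥ L | ∅.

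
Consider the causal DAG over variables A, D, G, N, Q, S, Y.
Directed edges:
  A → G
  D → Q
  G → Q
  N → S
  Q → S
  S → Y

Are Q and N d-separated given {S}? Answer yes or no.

No — Q and N are d-connected given {S}.

Bayes-Ball from Q | {S} reaches {A,D,G,N}.
N ∈ reach(Q|{S}) ⇒ Q ⊥̸ N | {S}.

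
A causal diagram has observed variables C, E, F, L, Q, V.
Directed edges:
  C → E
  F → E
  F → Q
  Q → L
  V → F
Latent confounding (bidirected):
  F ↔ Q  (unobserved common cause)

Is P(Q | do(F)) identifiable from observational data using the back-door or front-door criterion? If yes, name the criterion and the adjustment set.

P(Q|do(F)): not identifiable (no BD/FD set).

desc(F)\{F}={E,L,Q}; candidates ⊆ {C,V}.
F↔Q: latent back-door arc(s) into F.
size 0: {}; under {} F still reaches {L,Q,V} ∋ Q.
size 1: {C}, {V}; under {C} F still reaches {L,Q,V} ∋ Q.
size 2: {C,V}; under {C,V} F still reaches {L,Q} ∋ Q.
F↔Q cannot be blocked by any observed set — no back-door set.
No mediator lies on a directed F→…→Q path.
Neither criterion identifies P(Q|do(F)) in this graph.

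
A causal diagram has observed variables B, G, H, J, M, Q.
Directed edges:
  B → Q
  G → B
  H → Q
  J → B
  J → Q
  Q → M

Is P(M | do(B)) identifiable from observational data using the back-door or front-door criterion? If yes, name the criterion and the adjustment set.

desc(B)\{B}={M,Q}; candidates ⊆ {G,H,J}.
size 0: {}; under {} B still reaches {G,J,M,Q} ∋ M.
{J}: B⊥M given {J} in G with B→· removed — back-door holds.
P(M|do(B)) = Σ_{J} P(M|B,J)·P(J).

P(M|do(B)): backdoor, adjust for {J}.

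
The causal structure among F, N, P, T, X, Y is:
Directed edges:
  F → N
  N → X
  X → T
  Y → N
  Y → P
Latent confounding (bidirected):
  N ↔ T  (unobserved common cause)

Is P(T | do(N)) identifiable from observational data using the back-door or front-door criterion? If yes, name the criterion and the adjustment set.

P(T|do(N)): frontdoor, adjust for {X}.

desc(N)\{N}={T,X}; candidates ⊆ {F,P,Y}.
N↔T: latent back-door arc(s) into N.
size 0: {}; under {} N still reaches {F,P,T,Y} ∋ T.
size 1: {F}, {P}, {Y}; under {F} N still reaches {P,T,Y} ∋ T.
size 2: {F,P}, {F,Y}, {P,Y}; under {F,P} N still reaches {T,Y} ∋ T.
N↔T cannot be blocked by any observed set — no back-door set.
{X}: (i) intercepts every directed N→T path; (ii) no back-door N→{X}; (iii) {N} blocks every back-door {X}→T. Front-door holds.
P(T|do(N)) = Σ_{X} P(X|N) Σ_{N'} P(T|X,N')P(N').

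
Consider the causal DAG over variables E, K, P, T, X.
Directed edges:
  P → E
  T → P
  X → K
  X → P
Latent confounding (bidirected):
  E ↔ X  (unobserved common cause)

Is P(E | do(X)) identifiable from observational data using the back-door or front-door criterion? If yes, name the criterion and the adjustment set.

P(E|do(X)): frontdoor, adjust for {P}.

desc(X)\{X}={E,K,P}; candidates ⊆ {T}.
X↔E: latent back-door arc(s) into X.
size 0: {}; under {} X still reaches {E} ∋ E.
size 1: {T}; under {T} X still reaches {E} ∋ E.
X↔E cannot be blocked by any observed set — no back-door set.
{P}: (i) intercepts every directed X→E path; (ii) no back-door X→{P}; (iii) {X} blocks every back-door {P}→E. Front-door holds.
P(E|do(X)) = Σ_{P} P(P|X) Σ_{X'} P(E|P,X')P(X').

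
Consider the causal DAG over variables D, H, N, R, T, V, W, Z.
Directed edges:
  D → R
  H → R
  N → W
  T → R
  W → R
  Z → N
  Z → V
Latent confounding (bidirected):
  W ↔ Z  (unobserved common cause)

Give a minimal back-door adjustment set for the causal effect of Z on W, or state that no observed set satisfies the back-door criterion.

desc(Z)\{Z}={N,R,V,W}; candidates ⊆ {D,H,T}.
Z↔W: latent back-door arc(s) into Z.
size 0: {}; under {} Z still reaches {R,W} ∋ W.
size 1: {D}, {H}, {T}; under {D} Z still reaches {R,W} ∋ W.
size 2: {D,H}, {D,T}, {H,T}; under {D,H} Z still reaches {R,W} ∋ W.
Z↔W cannot be blocked by any observed set — no back-door set.

Z→W: no observed back-door set.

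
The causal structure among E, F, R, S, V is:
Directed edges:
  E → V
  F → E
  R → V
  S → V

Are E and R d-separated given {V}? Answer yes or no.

Bayes-Ball from E | {V} reaches {F,R,S}.
R ∈ reach(E|{V}) ⇒ E ⊥̸ R | {V}.

No — E and R are d-connected given {V}.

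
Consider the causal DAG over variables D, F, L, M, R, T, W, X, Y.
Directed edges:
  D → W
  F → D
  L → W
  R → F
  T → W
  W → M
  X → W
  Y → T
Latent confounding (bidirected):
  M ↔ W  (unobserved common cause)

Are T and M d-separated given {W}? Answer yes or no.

No — T and M are d-connected given {W}.

Bayes-Ball from T | {W} reaches {D,F,L,M,R,X,Y}.
M ∈ reach(T|{W}) ⇒ T ⊥̸ M | {W}.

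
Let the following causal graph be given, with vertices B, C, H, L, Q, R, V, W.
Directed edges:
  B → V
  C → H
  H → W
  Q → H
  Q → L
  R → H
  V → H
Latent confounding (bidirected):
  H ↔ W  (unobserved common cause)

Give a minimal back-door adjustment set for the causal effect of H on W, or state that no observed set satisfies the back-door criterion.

desc(H)\{H}={W}; candidates ⊆ {B,C,L,Q,R,V}.
H↔W: latent back-door arc(s) into H.
size 0: {}; under {} H still reaches {B,C,L,Q,R,V,W} ∋ W.
size 1: {B}, {C}, {L} …(+3); under {B} H still reaches {C,L,Q,R,V,W} ∋ W.
size 2: {B,C}, {B,L}, {B,Q} …(+12); under {B,C} H still reaches {L,Q,R,V,W} ∋ W.
H↔W cannot be blocked by any observed set — no back-door set.

H→W: no observed back-door set.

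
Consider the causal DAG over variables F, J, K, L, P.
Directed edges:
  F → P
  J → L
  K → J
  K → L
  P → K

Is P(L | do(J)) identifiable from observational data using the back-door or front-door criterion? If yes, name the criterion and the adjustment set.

desc(J)\{J}={L}; candidates ⊆ {F,K,P}.
size 0: {}; under {} J still reaches {F,K,L,P} ∋ L.
{K}: J⊥L given {K} in G with J→· removed — back-door holds.
P(L|do(J)) = Σ_{K} P(L|J,K)·P(K).

P(L|do(J)): backdoor, adjust for {K}.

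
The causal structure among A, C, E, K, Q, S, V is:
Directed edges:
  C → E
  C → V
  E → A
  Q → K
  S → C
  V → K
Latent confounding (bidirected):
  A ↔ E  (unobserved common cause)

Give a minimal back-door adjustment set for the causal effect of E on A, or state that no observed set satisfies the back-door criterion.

desc(E)\{E}={A}; candidates ⊆ {C,K,Q,S,V}.
E↔A: latent back-door arc(s) into E.
size 0: {}; under {} E still reaches {A,C,K,S,V} ∋ A.
size 1: {C}, {K}, {Q} …(+2); under {C} E still reaches {A} ∋ A.
size 2: {C,K}, {C,Q}, {C,S} …(+7); under {C,K} E still reaches {A} ∋ A.
E↔A cannot be blocked by any observed set — no back-door set.

E→A: no observed back-door set.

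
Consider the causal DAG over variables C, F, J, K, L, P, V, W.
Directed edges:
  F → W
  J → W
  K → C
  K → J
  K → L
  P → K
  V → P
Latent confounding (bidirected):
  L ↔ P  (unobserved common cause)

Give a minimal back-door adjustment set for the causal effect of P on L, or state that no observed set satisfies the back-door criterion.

P→L: no observed back-door set.

desc(P)\{P}={C,J,K,L,W}; candidates ⊆ {F,V}.
P↔L: latent back-door arc(s) into P.
size 0: {}; under {} P still reaches {L,V} ∋ L.
size 1: {F}, {V}; under {F} P still reaches {L,V} ∋ L.
size 2: {F,V}; under {F,V} P still reaches {L} ∋ L.
P↔L cannot be blocked by any observed set — no back-door set.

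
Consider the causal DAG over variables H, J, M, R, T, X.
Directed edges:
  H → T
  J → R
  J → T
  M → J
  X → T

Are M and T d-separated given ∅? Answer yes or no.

Bayes-Ball from M | ∅ reaches {J,R,T}.
T ∈ reach(M|∅) ⇒ M ⊥̸ T | ∅.

No — M and T are d-connected given ∅.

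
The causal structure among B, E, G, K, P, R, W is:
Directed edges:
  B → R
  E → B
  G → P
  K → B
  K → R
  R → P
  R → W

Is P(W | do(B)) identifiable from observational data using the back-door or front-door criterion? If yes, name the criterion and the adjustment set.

P(W|do(B)): backdoor, adjust for {K}.

desc(B)\{B}={P,R,W}; candidates ⊆ {E,G,K}.
size 0: {}; under {} B still reaches {E,K,P,R,W} ∋ W.
{K}: B⊥W given {K} in G with B→· removed — back-door holds.
P(W|do(B)) = Σ_{K} P(W|B,K)·P(K).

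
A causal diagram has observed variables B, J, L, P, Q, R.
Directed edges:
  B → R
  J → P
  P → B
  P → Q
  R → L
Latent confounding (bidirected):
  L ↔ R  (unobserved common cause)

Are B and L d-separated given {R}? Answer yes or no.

Bayes-Ball from B | {R} reaches {J,L,P,Q}.
L ∈ reach(B|{R}) ⇒ B ⊥̸ L | {R}.

No — B and L are d-connected given {R}.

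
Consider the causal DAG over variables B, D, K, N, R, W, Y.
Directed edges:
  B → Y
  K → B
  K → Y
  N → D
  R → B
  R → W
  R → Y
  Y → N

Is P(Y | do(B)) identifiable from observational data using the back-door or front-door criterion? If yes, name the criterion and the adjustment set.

P(Y|do(B)): backdoor, adjust for {K, R}.

desc(B)\{B}={D,N,Y}; candidates ⊆ {K,R,W}.
size 0: {}; under {} B still reaches {D,K,N,R,W,Y} ∋ Y.
size 1: {K}, {R}, {W}; under {K} B still reaches {D,N,R,W,Y} ∋ Y.
{K,R}: B⊥Y given {K,R} in G with B→· removed — back-door holds.
P(Y|do(B)) = Σ_{K,R} P(Y|B,K,R)·P(K,R).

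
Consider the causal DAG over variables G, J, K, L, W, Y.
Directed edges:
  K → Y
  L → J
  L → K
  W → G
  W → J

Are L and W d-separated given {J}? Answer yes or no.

Bayes-Ball from L | {J} reaches {G,K,W,Y}.
W ∈ reach(L|{J}) ⇒ L ⊥̸ W | {J}.

No — L and W are d-connected given {J}.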